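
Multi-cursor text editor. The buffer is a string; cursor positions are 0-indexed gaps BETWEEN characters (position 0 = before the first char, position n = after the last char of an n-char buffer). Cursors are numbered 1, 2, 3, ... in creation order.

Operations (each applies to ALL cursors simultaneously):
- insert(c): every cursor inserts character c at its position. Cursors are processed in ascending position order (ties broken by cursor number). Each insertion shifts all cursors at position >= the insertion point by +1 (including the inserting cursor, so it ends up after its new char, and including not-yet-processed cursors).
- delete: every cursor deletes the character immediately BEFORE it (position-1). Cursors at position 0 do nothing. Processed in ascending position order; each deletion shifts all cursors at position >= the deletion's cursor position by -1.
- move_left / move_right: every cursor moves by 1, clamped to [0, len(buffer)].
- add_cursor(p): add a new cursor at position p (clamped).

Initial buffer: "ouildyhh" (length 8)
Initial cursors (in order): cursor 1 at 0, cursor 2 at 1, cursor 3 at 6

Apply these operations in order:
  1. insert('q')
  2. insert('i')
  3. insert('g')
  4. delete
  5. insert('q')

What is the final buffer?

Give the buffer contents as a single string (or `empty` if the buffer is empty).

Answer: qiqoqiquildyqiqhh

Derivation:
After op 1 (insert('q')): buffer="qoquildyqhh" (len 11), cursors c1@1 c2@3 c3@9, authorship 1.2.....3..
After op 2 (insert('i')): buffer="qioqiuildyqihh" (len 14), cursors c1@2 c2@5 c3@12, authorship 11.22.....33..
After op 3 (insert('g')): buffer="qigoqiguildyqighh" (len 17), cursors c1@3 c2@7 c3@15, authorship 111.222.....333..
After op 4 (delete): buffer="qioqiuildyqihh" (len 14), cursors c1@2 c2@5 c3@12, authorship 11.22.....33..
After op 5 (insert('q')): buffer="qiqoqiquildyqiqhh" (len 17), cursors c1@3 c2@7 c3@15, authorship 111.222.....333..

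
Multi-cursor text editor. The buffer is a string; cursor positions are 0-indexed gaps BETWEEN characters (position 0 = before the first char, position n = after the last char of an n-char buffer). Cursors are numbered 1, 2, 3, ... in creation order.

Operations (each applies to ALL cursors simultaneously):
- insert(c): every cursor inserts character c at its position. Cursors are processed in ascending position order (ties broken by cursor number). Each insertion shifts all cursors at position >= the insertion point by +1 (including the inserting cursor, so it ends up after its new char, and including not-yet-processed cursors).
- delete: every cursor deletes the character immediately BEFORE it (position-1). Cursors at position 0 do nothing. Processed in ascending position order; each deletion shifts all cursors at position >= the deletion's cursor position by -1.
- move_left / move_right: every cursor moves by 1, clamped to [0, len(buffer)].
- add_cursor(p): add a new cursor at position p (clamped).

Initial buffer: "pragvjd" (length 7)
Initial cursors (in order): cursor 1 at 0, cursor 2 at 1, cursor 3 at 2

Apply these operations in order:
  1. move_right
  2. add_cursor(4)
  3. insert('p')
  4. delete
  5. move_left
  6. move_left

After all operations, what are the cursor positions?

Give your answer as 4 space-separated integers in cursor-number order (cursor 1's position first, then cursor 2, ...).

Answer: 0 0 1 2

Derivation:
After op 1 (move_right): buffer="pragvjd" (len 7), cursors c1@1 c2@2 c3@3, authorship .......
After op 2 (add_cursor(4)): buffer="pragvjd" (len 7), cursors c1@1 c2@2 c3@3 c4@4, authorship .......
After op 3 (insert('p')): buffer="pprpapgpvjd" (len 11), cursors c1@2 c2@4 c3@6 c4@8, authorship .1.2.3.4...
After op 4 (delete): buffer="pragvjd" (len 7), cursors c1@1 c2@2 c3@3 c4@4, authorship .......
After op 5 (move_left): buffer="pragvjd" (len 7), cursors c1@0 c2@1 c3@2 c4@3, authorship .......
After op 6 (move_left): buffer="pragvjd" (len 7), cursors c1@0 c2@0 c3@1 c4@2, authorship .......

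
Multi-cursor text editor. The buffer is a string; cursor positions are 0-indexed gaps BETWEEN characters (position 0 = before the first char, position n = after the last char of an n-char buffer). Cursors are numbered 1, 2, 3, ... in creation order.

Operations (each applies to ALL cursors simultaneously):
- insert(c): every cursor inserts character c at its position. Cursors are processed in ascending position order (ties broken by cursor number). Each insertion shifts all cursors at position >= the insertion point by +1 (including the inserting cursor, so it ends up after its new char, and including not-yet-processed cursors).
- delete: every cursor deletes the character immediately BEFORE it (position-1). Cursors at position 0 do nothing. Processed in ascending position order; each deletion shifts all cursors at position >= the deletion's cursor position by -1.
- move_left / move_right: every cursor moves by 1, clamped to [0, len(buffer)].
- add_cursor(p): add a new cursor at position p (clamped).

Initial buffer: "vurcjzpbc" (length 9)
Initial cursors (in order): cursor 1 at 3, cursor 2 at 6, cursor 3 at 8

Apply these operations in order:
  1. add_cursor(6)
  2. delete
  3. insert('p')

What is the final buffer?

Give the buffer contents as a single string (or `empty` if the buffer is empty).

Answer: vupcppppc

Derivation:
After op 1 (add_cursor(6)): buffer="vurcjzpbc" (len 9), cursors c1@3 c2@6 c4@6 c3@8, authorship .........
After op 2 (delete): buffer="vucpc" (len 5), cursors c1@2 c2@3 c4@3 c3@4, authorship .....
After op 3 (insert('p')): buffer="vupcppppc" (len 9), cursors c1@3 c2@6 c4@6 c3@8, authorship ..1.24.3.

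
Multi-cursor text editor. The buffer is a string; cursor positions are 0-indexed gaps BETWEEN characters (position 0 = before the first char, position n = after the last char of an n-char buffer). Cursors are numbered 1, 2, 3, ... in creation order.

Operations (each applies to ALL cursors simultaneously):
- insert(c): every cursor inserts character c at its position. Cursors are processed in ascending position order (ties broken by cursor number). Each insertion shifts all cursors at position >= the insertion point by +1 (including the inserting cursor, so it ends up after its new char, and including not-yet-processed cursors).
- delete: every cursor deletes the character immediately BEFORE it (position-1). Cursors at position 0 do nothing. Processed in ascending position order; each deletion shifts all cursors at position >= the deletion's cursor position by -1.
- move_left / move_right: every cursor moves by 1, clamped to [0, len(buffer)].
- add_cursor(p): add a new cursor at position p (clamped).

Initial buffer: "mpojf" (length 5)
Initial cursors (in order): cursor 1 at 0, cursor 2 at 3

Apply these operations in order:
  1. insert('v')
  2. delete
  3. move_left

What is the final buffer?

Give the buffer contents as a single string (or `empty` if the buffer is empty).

Answer: mpojf

Derivation:
After op 1 (insert('v')): buffer="vmpovjf" (len 7), cursors c1@1 c2@5, authorship 1...2..
After op 2 (delete): buffer="mpojf" (len 5), cursors c1@0 c2@3, authorship .....
After op 3 (move_left): buffer="mpojf" (len 5), cursors c1@0 c2@2, authorship .....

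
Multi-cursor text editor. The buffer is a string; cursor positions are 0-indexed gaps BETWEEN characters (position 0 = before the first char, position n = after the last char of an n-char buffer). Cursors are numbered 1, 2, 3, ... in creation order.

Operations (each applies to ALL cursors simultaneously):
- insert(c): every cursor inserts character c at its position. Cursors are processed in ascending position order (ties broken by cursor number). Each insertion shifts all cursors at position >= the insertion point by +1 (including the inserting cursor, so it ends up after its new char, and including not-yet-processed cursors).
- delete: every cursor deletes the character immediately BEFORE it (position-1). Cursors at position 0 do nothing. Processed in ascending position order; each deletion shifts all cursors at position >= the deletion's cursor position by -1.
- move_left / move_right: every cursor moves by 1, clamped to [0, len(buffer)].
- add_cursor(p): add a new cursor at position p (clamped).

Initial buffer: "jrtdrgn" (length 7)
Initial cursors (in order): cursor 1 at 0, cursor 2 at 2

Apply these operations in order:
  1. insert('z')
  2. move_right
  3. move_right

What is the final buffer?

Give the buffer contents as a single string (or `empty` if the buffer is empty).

After op 1 (insert('z')): buffer="zjrztdrgn" (len 9), cursors c1@1 c2@4, authorship 1..2.....
After op 2 (move_right): buffer="zjrztdrgn" (len 9), cursors c1@2 c2@5, authorship 1..2.....
After op 3 (move_right): buffer="zjrztdrgn" (len 9), cursors c1@3 c2@6, authorship 1..2.....

Answer: zjrztdrgn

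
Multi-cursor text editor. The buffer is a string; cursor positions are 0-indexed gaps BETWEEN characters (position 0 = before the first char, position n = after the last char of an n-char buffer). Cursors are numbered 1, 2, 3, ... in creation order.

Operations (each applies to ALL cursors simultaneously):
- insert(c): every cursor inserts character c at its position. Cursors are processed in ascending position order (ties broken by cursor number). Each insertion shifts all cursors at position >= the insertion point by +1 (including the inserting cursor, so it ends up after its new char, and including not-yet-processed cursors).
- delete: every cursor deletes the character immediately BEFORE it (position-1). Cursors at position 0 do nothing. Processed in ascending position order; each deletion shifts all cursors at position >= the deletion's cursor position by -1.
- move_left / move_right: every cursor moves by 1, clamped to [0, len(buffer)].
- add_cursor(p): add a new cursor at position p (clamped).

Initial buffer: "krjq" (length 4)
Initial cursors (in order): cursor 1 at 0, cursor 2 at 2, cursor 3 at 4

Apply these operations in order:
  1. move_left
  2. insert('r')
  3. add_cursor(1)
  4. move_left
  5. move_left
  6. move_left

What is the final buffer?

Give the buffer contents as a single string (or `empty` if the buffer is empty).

After op 1 (move_left): buffer="krjq" (len 4), cursors c1@0 c2@1 c3@3, authorship ....
After op 2 (insert('r')): buffer="rkrrjrq" (len 7), cursors c1@1 c2@3 c3@6, authorship 1.2..3.
After op 3 (add_cursor(1)): buffer="rkrrjrq" (len 7), cursors c1@1 c4@1 c2@3 c3@6, authorship 1.2..3.
After op 4 (move_left): buffer="rkrrjrq" (len 7), cursors c1@0 c4@0 c2@2 c3@5, authorship 1.2..3.
After op 5 (move_left): buffer="rkrrjrq" (len 7), cursors c1@0 c4@0 c2@1 c3@4, authorship 1.2..3.
After op 6 (move_left): buffer="rkrrjrq" (len 7), cursors c1@0 c2@0 c4@0 c3@3, authorship 1.2..3.

Answer: rkrrjrq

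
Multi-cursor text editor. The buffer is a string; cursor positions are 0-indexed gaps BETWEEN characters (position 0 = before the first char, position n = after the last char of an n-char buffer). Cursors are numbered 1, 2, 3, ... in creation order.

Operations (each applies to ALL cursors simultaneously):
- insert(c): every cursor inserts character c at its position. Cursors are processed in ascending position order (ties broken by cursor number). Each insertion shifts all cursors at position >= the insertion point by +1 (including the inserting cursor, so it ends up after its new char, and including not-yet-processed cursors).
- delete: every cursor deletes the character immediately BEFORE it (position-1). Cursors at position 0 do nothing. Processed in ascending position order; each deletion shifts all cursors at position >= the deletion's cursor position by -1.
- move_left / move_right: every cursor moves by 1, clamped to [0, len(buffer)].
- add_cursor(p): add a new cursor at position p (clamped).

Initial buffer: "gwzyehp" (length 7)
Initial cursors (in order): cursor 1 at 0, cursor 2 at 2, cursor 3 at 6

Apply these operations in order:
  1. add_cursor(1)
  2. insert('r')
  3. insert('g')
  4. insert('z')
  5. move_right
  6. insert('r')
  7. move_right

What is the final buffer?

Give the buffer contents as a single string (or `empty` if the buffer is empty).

After op 1 (add_cursor(1)): buffer="gwzyehp" (len 7), cursors c1@0 c4@1 c2@2 c3@6, authorship .......
After op 2 (insert('r')): buffer="rgrwrzyehrp" (len 11), cursors c1@1 c4@3 c2@5 c3@10, authorship 1.4.2....3.
After op 3 (insert('g')): buffer="rggrgwrgzyehrgp" (len 15), cursors c1@2 c4@5 c2@8 c3@14, authorship 11.44.22....33.
After op 4 (insert('z')): buffer="rgzgrgzwrgzzyehrgzp" (len 19), cursors c1@3 c4@7 c2@11 c3@18, authorship 111.444.222....333.
After op 5 (move_right): buffer="rgzgrgzwrgzzyehrgzp" (len 19), cursors c1@4 c4@8 c2@12 c3@19, authorship 111.444.222....333.
After op 6 (insert('r')): buffer="rgzgrrgzwrrgzzryehrgzpr" (len 23), cursors c1@5 c4@10 c2@15 c3@23, authorship 111.1444.4222.2...333.3
After op 7 (move_right): buffer="rgzgrrgzwrrgzzryehrgzpr" (len 23), cursors c1@6 c4@11 c2@16 c3@23, authorship 111.1444.4222.2...333.3

Answer: rgzgrrgzwrrgzzryehrgzpr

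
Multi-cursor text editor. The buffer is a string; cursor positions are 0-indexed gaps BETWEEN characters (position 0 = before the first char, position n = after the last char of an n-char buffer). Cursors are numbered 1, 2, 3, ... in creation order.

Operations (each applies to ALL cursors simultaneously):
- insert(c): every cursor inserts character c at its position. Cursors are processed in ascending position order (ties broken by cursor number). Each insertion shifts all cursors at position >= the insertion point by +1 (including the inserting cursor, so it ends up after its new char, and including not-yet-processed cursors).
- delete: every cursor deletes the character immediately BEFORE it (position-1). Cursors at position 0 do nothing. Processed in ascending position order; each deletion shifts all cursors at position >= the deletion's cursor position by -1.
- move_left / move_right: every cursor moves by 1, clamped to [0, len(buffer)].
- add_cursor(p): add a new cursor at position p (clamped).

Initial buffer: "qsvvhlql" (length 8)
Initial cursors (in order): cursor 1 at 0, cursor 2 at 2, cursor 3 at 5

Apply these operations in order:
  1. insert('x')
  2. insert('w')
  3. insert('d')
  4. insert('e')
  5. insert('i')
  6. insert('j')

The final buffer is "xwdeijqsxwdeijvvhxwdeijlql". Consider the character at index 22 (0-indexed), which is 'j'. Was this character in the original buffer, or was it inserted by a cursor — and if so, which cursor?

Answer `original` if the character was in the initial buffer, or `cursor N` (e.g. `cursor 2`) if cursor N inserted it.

After op 1 (insert('x')): buffer="xqsxvvhxlql" (len 11), cursors c1@1 c2@4 c3@8, authorship 1..2...3...
After op 2 (insert('w')): buffer="xwqsxwvvhxwlql" (len 14), cursors c1@2 c2@6 c3@11, authorship 11..22...33...
After op 3 (insert('d')): buffer="xwdqsxwdvvhxwdlql" (len 17), cursors c1@3 c2@8 c3@14, authorship 111..222...333...
After op 4 (insert('e')): buffer="xwdeqsxwdevvhxwdelql" (len 20), cursors c1@4 c2@10 c3@17, authorship 1111..2222...3333...
After op 5 (insert('i')): buffer="xwdeiqsxwdeivvhxwdeilql" (len 23), cursors c1@5 c2@12 c3@20, authorship 11111..22222...33333...
After op 6 (insert('j')): buffer="xwdeijqsxwdeijvvhxwdeijlql" (len 26), cursors c1@6 c2@14 c3@23, authorship 111111..222222...333333...
Authorship (.=original, N=cursor N): 1 1 1 1 1 1 . . 2 2 2 2 2 2 . . . 3 3 3 3 3 3 . . .
Index 22: author = 3

Answer: cursor 3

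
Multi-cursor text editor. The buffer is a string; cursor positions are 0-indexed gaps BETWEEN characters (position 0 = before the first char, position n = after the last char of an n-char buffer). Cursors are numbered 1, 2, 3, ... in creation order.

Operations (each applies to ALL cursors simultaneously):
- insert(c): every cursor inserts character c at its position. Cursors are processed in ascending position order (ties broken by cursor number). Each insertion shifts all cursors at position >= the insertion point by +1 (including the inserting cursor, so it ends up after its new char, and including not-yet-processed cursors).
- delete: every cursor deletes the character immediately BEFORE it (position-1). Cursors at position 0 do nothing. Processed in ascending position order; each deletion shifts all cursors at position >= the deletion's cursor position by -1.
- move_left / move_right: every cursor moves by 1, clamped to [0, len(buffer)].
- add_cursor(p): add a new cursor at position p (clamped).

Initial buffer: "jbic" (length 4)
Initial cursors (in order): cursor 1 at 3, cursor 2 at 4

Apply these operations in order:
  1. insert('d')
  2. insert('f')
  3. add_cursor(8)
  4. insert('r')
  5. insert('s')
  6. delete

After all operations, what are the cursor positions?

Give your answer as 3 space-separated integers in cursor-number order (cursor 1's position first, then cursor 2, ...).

Answer: 6 11 11

Derivation:
After op 1 (insert('d')): buffer="jbidcd" (len 6), cursors c1@4 c2@6, authorship ...1.2
After op 2 (insert('f')): buffer="jbidfcdf" (len 8), cursors c1@5 c2@8, authorship ...11.22
After op 3 (add_cursor(8)): buffer="jbidfcdf" (len 8), cursors c1@5 c2@8 c3@8, authorship ...11.22
After op 4 (insert('r')): buffer="jbidfrcdfrr" (len 11), cursors c1@6 c2@11 c3@11, authorship ...111.2223
After op 5 (insert('s')): buffer="jbidfrscdfrrss" (len 14), cursors c1@7 c2@14 c3@14, authorship ...1111.222323
After op 6 (delete): buffer="jbidfrcdfrr" (len 11), cursors c1@6 c2@11 c3@11, authorship ...111.2223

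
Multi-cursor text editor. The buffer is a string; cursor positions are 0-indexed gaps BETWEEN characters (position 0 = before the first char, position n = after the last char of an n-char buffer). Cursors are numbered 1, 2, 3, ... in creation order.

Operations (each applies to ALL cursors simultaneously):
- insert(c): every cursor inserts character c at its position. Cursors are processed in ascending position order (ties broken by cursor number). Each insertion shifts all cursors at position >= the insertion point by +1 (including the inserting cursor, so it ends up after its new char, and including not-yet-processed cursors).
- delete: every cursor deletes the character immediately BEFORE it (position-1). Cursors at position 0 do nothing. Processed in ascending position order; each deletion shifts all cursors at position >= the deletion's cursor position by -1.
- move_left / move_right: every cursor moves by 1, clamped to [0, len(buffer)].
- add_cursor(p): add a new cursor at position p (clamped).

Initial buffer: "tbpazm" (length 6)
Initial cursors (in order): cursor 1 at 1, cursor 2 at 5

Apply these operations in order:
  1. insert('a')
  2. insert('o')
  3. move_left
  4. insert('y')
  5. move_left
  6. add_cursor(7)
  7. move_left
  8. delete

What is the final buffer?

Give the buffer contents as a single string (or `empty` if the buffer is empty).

Answer: ayobaayom

Derivation:
After op 1 (insert('a')): buffer="tabpazam" (len 8), cursors c1@2 c2@7, authorship .1....2.
After op 2 (insert('o')): buffer="taobpazaom" (len 10), cursors c1@3 c2@9, authorship .11....22.
After op 3 (move_left): buffer="taobpazaom" (len 10), cursors c1@2 c2@8, authorship .11....22.
After op 4 (insert('y')): buffer="tayobpazayom" (len 12), cursors c1@3 c2@10, authorship .111....222.
After op 5 (move_left): buffer="tayobpazayom" (len 12), cursors c1@2 c2@9, authorship .111....222.
After op 6 (add_cursor(7)): buffer="tayobpazayom" (len 12), cursors c1@2 c3@7 c2@9, authorship .111....222.
After op 7 (move_left): buffer="tayobpazayom" (len 12), cursors c1@1 c3@6 c2@8, authorship .111....222.
After op 8 (delete): buffer="ayobaayom" (len 9), cursors c1@0 c3@4 c2@5, authorship 111..222.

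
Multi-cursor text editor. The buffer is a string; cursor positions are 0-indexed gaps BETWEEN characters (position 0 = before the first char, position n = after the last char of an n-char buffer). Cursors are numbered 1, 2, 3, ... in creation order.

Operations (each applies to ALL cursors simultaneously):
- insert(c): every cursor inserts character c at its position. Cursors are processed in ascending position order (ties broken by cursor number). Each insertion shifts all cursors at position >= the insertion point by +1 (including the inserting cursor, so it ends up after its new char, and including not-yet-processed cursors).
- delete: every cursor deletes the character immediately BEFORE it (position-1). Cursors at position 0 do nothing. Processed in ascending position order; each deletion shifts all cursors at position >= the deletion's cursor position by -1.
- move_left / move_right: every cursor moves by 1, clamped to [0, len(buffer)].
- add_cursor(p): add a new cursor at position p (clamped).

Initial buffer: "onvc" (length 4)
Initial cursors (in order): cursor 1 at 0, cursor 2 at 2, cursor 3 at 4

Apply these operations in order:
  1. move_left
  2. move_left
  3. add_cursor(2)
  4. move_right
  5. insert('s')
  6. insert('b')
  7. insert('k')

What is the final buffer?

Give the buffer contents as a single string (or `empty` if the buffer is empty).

After op 1 (move_left): buffer="onvc" (len 4), cursors c1@0 c2@1 c3@3, authorship ....
After op 2 (move_left): buffer="onvc" (len 4), cursors c1@0 c2@0 c3@2, authorship ....
After op 3 (add_cursor(2)): buffer="onvc" (len 4), cursors c1@0 c2@0 c3@2 c4@2, authorship ....
After op 4 (move_right): buffer="onvc" (len 4), cursors c1@1 c2@1 c3@3 c4@3, authorship ....
After op 5 (insert('s')): buffer="ossnvssc" (len 8), cursors c1@3 c2@3 c3@7 c4@7, authorship .12..34.
After op 6 (insert('b')): buffer="ossbbnvssbbc" (len 12), cursors c1@5 c2@5 c3@11 c4@11, authorship .1212..3434.
After op 7 (insert('k')): buffer="ossbbkknvssbbkkc" (len 16), cursors c1@7 c2@7 c3@15 c4@15, authorship .121212..343434.

Answer: ossbbkknvssbbkkc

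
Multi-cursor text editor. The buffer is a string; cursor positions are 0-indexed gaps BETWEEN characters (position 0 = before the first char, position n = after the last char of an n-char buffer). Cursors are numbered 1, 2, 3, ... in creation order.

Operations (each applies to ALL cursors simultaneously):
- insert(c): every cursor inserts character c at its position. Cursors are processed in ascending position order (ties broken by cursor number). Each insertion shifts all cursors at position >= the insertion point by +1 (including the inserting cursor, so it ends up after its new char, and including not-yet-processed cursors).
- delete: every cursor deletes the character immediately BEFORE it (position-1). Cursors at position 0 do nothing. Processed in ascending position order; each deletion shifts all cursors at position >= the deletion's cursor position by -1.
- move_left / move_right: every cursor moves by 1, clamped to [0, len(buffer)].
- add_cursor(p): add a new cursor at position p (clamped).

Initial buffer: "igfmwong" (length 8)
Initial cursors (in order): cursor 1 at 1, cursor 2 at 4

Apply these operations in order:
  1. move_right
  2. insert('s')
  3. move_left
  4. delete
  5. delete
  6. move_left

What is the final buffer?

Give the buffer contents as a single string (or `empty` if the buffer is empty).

After op 1 (move_right): buffer="igfmwong" (len 8), cursors c1@2 c2@5, authorship ........
After op 2 (insert('s')): buffer="igsfmwsong" (len 10), cursors c1@3 c2@7, authorship ..1...2...
After op 3 (move_left): buffer="igsfmwsong" (len 10), cursors c1@2 c2@6, authorship ..1...2...
After op 4 (delete): buffer="isfmsong" (len 8), cursors c1@1 c2@4, authorship .1..2...
After op 5 (delete): buffer="sfsong" (len 6), cursors c1@0 c2@2, authorship 1.2...
After op 6 (move_left): buffer="sfsong" (len 6), cursors c1@0 c2@1, authorship 1.2...

Answer: sfsong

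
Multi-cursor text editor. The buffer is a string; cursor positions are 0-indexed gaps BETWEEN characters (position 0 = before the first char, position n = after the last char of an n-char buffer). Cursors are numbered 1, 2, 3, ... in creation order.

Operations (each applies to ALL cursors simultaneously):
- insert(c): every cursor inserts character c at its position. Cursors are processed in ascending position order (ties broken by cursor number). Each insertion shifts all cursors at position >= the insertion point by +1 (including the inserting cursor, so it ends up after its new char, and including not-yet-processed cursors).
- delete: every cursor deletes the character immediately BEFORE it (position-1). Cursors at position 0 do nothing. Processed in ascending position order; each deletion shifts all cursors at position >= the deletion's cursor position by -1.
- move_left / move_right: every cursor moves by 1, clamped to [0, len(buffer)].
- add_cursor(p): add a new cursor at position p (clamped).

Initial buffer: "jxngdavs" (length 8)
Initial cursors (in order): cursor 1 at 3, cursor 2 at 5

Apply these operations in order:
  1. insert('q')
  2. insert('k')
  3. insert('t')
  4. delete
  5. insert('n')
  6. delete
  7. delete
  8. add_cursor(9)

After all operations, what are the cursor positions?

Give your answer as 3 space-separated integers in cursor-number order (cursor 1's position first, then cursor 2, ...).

Answer: 4 7 9

Derivation:
After op 1 (insert('q')): buffer="jxnqgdqavs" (len 10), cursors c1@4 c2@7, authorship ...1..2...
After op 2 (insert('k')): buffer="jxnqkgdqkavs" (len 12), cursors c1@5 c2@9, authorship ...11..22...
After op 3 (insert('t')): buffer="jxnqktgdqktavs" (len 14), cursors c1@6 c2@11, authorship ...111..222...
After op 4 (delete): buffer="jxnqkgdqkavs" (len 12), cursors c1@5 c2@9, authorship ...11..22...
After op 5 (insert('n')): buffer="jxnqkngdqknavs" (len 14), cursors c1@6 c2@11, authorship ...111..222...
After op 6 (delete): buffer="jxnqkgdqkavs" (len 12), cursors c1@5 c2@9, authorship ...11..22...
After op 7 (delete): buffer="jxnqgdqavs" (len 10), cursors c1@4 c2@7, authorship ...1..2...
After op 8 (add_cursor(9)): buffer="jxnqgdqavs" (len 10), cursors c1@4 c2@7 c3@9, authorship ...1..2...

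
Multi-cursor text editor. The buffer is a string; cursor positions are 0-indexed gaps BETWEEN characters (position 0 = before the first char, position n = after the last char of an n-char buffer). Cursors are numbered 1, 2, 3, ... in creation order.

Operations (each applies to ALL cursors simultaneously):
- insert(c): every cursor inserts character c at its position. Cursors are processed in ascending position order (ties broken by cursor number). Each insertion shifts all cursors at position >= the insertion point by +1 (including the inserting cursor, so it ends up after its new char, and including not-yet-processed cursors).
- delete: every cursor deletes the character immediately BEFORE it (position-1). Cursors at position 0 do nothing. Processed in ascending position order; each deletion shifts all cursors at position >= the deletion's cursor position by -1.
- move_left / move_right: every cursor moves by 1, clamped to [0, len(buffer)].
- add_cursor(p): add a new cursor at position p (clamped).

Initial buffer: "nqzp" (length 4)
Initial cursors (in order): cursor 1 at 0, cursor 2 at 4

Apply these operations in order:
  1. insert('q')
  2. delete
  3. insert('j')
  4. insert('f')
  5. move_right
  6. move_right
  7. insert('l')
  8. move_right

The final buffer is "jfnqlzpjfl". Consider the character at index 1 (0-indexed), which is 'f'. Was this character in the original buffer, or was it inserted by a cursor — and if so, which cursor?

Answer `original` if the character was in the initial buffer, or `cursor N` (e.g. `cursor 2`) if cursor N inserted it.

After op 1 (insert('q')): buffer="qnqzpq" (len 6), cursors c1@1 c2@6, authorship 1....2
After op 2 (delete): buffer="nqzp" (len 4), cursors c1@0 c2@4, authorship ....
After op 3 (insert('j')): buffer="jnqzpj" (len 6), cursors c1@1 c2@6, authorship 1....2
After op 4 (insert('f')): buffer="jfnqzpjf" (len 8), cursors c1@2 c2@8, authorship 11....22
After op 5 (move_right): buffer="jfnqzpjf" (len 8), cursors c1@3 c2@8, authorship 11....22
After op 6 (move_right): buffer="jfnqzpjf" (len 8), cursors c1@4 c2@8, authorship 11....22
After op 7 (insert('l')): buffer="jfnqlzpjfl" (len 10), cursors c1@5 c2@10, authorship 11..1..222
After op 8 (move_right): buffer="jfnqlzpjfl" (len 10), cursors c1@6 c2@10, authorship 11..1..222
Authorship (.=original, N=cursor N): 1 1 . . 1 . . 2 2 2
Index 1: author = 1

Answer: cursor 1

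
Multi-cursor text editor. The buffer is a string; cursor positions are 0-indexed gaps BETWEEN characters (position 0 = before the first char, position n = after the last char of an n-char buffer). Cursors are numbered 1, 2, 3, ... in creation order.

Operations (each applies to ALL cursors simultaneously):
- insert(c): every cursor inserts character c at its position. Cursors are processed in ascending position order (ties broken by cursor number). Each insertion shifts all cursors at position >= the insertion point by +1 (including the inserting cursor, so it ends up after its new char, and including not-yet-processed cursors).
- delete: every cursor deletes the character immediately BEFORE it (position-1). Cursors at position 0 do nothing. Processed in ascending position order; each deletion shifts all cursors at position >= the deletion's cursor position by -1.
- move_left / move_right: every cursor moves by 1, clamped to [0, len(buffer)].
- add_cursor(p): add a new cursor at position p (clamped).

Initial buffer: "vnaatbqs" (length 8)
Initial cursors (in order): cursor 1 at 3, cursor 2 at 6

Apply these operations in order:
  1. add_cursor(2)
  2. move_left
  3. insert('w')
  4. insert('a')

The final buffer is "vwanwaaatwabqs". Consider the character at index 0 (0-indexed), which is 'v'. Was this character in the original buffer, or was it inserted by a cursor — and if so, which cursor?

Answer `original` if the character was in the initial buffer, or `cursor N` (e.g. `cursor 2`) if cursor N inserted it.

Answer: original

Derivation:
After op 1 (add_cursor(2)): buffer="vnaatbqs" (len 8), cursors c3@2 c1@3 c2@6, authorship ........
After op 2 (move_left): buffer="vnaatbqs" (len 8), cursors c3@1 c1@2 c2@5, authorship ........
After op 3 (insert('w')): buffer="vwnwaatwbqs" (len 11), cursors c3@2 c1@4 c2@8, authorship .3.1...2...
After op 4 (insert('a')): buffer="vwanwaaatwabqs" (len 14), cursors c3@3 c1@6 c2@11, authorship .33.11...22...
Authorship (.=original, N=cursor N): . 3 3 . 1 1 . . . 2 2 . . .
Index 0: author = original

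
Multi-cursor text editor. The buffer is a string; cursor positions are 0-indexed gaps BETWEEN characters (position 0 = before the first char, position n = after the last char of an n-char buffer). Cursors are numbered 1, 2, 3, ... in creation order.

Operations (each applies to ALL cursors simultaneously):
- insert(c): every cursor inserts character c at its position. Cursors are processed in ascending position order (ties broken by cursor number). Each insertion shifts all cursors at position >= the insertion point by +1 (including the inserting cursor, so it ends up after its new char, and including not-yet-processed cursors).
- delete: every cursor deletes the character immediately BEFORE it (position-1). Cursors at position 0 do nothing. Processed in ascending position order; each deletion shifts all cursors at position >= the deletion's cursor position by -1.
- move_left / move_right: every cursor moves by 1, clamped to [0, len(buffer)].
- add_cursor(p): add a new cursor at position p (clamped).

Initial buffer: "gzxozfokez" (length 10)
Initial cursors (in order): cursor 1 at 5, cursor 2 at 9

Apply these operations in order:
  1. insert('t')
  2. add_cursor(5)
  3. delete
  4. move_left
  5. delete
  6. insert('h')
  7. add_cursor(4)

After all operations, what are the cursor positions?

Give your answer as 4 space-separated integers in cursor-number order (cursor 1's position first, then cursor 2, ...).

After op 1 (insert('t')): buffer="gzxoztfoketz" (len 12), cursors c1@6 c2@11, authorship .....1....2.
After op 2 (add_cursor(5)): buffer="gzxoztfoketz" (len 12), cursors c3@5 c1@6 c2@11, authorship .....1....2.
After op 3 (delete): buffer="gzxofokez" (len 9), cursors c1@4 c3@4 c2@8, authorship .........
After op 4 (move_left): buffer="gzxofokez" (len 9), cursors c1@3 c3@3 c2@7, authorship .........
After op 5 (delete): buffer="gofoez" (len 6), cursors c1@1 c3@1 c2@4, authorship ......
After op 6 (insert('h')): buffer="ghhofohez" (len 9), cursors c1@3 c3@3 c2@7, authorship .13...2..
After op 7 (add_cursor(4)): buffer="ghhofohez" (len 9), cursors c1@3 c3@3 c4@4 c2@7, authorship .13...2..

Answer: 3 7 3 4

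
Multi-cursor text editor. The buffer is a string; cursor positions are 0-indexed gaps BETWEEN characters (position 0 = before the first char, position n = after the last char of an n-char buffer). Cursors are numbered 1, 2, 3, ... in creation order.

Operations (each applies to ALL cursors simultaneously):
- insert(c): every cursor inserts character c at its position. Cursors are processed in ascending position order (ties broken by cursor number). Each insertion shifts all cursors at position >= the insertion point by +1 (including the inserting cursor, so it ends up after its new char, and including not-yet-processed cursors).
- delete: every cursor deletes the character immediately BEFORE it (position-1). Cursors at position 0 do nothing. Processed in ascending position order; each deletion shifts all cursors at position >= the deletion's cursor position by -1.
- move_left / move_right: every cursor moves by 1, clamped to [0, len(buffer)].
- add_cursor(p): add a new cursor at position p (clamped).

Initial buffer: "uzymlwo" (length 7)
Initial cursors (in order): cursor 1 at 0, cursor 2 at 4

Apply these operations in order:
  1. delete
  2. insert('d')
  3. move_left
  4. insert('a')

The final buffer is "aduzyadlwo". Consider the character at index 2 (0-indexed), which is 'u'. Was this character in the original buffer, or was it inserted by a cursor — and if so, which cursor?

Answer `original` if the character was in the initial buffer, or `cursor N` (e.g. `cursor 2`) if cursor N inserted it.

After op 1 (delete): buffer="uzylwo" (len 6), cursors c1@0 c2@3, authorship ......
After op 2 (insert('d')): buffer="duzydlwo" (len 8), cursors c1@1 c2@5, authorship 1...2...
After op 3 (move_left): buffer="duzydlwo" (len 8), cursors c1@0 c2@4, authorship 1...2...
After op 4 (insert('a')): buffer="aduzyadlwo" (len 10), cursors c1@1 c2@6, authorship 11...22...
Authorship (.=original, N=cursor N): 1 1 . . . 2 2 . . .
Index 2: author = original

Answer: original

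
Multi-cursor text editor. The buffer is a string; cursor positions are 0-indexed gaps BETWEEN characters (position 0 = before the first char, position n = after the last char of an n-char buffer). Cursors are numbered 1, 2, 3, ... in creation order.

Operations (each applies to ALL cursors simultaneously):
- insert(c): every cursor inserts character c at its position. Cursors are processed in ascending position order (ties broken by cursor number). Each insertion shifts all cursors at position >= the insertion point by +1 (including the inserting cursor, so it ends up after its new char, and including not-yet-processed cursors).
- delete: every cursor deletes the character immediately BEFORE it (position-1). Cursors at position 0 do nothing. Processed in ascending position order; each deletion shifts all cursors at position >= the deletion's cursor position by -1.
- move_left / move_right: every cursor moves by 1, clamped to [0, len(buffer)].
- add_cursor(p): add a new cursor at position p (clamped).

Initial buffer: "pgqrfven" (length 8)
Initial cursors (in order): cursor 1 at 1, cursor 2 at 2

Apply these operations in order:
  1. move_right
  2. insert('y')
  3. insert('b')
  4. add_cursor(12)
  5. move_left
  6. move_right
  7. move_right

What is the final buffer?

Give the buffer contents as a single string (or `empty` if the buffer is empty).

Answer: pgybqybrfven

Derivation:
After op 1 (move_right): buffer="pgqrfven" (len 8), cursors c1@2 c2@3, authorship ........
After op 2 (insert('y')): buffer="pgyqyrfven" (len 10), cursors c1@3 c2@5, authorship ..1.2.....
After op 3 (insert('b')): buffer="pgybqybrfven" (len 12), cursors c1@4 c2@7, authorship ..11.22.....
After op 4 (add_cursor(12)): buffer="pgybqybrfven" (len 12), cursors c1@4 c2@7 c3@12, authorship ..11.22.....
After op 5 (move_left): buffer="pgybqybrfven" (len 12), cursors c1@3 c2@6 c3@11, authorship ..11.22.....
After op 6 (move_right): buffer="pgybqybrfven" (len 12), cursors c1@4 c2@7 c3@12, authorship ..11.22.....
After op 7 (move_right): buffer="pgybqybrfven" (len 12), cursors c1@5 c2@8 c3@12, authorship ..11.22.....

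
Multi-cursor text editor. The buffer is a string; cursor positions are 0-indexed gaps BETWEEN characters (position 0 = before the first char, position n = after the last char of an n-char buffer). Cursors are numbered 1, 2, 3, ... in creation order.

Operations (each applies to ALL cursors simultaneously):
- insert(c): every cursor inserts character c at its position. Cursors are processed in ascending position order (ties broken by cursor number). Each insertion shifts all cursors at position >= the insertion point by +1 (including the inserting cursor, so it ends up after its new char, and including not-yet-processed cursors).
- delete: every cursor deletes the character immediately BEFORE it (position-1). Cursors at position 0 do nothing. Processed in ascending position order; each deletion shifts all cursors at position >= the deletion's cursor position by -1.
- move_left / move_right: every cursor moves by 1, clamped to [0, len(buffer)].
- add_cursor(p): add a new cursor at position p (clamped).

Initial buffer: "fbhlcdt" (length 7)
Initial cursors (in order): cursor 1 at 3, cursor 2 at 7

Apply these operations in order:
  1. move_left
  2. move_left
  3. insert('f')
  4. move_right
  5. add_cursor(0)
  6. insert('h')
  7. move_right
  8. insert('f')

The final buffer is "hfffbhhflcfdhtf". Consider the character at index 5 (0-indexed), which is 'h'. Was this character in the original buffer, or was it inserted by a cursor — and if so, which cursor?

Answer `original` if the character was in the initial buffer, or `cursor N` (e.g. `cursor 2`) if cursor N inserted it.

Answer: cursor 1

Derivation:
After op 1 (move_left): buffer="fbhlcdt" (len 7), cursors c1@2 c2@6, authorship .......
After op 2 (move_left): buffer="fbhlcdt" (len 7), cursors c1@1 c2@5, authorship .......
After op 3 (insert('f')): buffer="ffbhlcfdt" (len 9), cursors c1@2 c2@7, authorship .1....2..
After op 4 (move_right): buffer="ffbhlcfdt" (len 9), cursors c1@3 c2@8, authorship .1....2..
After op 5 (add_cursor(0)): buffer="ffbhlcfdt" (len 9), cursors c3@0 c1@3 c2@8, authorship .1....2..
After op 6 (insert('h')): buffer="hffbhhlcfdht" (len 12), cursors c3@1 c1@5 c2@11, authorship 3.1.1...2.2.
After op 7 (move_right): buffer="hffbhhlcfdht" (len 12), cursors c3@2 c1@6 c2@12, authorship 3.1.1...2.2.
After op 8 (insert('f')): buffer="hfffbhhflcfdhtf" (len 15), cursors c3@3 c1@8 c2@15, authorship 3.31.1.1..2.2.2
Authorship (.=original, N=cursor N): 3 . 3 1 . 1 . 1 . . 2 . 2 . 2
Index 5: author = 1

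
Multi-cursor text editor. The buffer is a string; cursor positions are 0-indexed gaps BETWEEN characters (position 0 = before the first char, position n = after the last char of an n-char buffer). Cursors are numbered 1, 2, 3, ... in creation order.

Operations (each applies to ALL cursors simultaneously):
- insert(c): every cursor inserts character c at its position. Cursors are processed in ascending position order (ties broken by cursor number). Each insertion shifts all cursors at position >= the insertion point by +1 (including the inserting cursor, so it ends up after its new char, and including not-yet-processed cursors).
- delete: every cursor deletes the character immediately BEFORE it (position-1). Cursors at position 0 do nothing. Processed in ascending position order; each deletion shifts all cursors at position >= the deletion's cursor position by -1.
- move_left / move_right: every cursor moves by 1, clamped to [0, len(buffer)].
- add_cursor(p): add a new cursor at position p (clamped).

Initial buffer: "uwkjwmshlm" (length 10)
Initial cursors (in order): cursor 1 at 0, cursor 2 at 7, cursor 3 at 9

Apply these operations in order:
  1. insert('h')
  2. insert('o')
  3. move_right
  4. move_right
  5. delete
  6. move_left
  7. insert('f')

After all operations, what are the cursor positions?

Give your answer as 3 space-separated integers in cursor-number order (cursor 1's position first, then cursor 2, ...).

After op 1 (insert('h')): buffer="huwkjwmshhlhm" (len 13), cursors c1@1 c2@9 c3@12, authorship 1.......2..3.
After op 2 (insert('o')): buffer="houwkjwmshohlhom" (len 16), cursors c1@2 c2@11 c3@15, authorship 11.......22..33.
After op 3 (move_right): buffer="houwkjwmshohlhom" (len 16), cursors c1@3 c2@12 c3@16, authorship 11.......22..33.
After op 4 (move_right): buffer="houwkjwmshohlhom" (len 16), cursors c1@4 c2@13 c3@16, authorship 11.......22..33.
After op 5 (delete): buffer="houkjwmshohho" (len 13), cursors c1@3 c2@11 c3@13, authorship 11......22.33
After op 6 (move_left): buffer="houkjwmshohho" (len 13), cursors c1@2 c2@10 c3@12, authorship 11......22.33
After op 7 (insert('f')): buffer="hofukjwmshofhhfo" (len 16), cursors c1@3 c2@12 c3@15, authorship 111......222.333

Answer: 3 12 15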